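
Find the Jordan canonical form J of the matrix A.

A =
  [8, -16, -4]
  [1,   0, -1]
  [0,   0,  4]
J_2(4) ⊕ J_1(4)

The characteristic polynomial is
  det(x·I − A) = x^3 - 12*x^2 + 48*x - 64 = (x - 4)^3

Eigenvalues and multiplicities (the geometric multiplicity of λ is n − rank(A − λI), which equals the number of Jordan blocks for λ):
  λ = 4: algebraic multiplicity = 3, geometric multiplicity = 2

Determining the block sizes for each eigenvalue:
  λ = 4: 2 blocks summing to 3 forces exactly one block of size 2 and the rest size 1 → block sizes [2, 1]

Assembling the blocks gives a Jordan form
J =
  [4, 1, 0]
  [0, 4, 0]
  [0, 0, 4]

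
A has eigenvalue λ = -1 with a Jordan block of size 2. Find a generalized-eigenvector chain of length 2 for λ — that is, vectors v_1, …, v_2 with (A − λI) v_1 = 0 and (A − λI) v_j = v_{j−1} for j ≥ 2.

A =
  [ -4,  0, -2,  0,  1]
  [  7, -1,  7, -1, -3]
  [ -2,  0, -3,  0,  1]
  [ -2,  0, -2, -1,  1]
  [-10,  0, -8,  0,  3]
A Jordan chain for λ = -1 of length 2:
v_1 = (0, -7, 2, 2, 4)ᵀ
v_2 = (2, 0, -3, 0, 0)ᵀ

Let N = A − (-1)·I. We want v_2 with N^2 v_2 = 0 but N^1 v_2 ≠ 0; then v_{j-1} := N · v_j for j = 2, …, 2.

Pick v_2 = (2, 0, -3, 0, 0)ᵀ.
Then v_1 = N · v_2 = (0, -7, 2, 2, 4)ᵀ.

Sanity check: (A − (-1)·I) v_1 = (0, 0, 0, 0, 0)ᵀ = 0. ✓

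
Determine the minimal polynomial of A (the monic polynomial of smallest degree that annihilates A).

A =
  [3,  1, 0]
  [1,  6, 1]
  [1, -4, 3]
x^3 - 12*x^2 + 48*x - 64

The characteristic polynomial is χ_A(x) = (x - 4)^3, so the eigenvalues are known. The minimal polynomial is
  m_A(x) = Π_λ (x − λ)^{k_λ}
where k_λ is the size of the *largest* Jordan block for λ (equivalently, the smallest k with (A − λI)^k v = 0 for every generalised eigenvector v of λ).

  λ = 4: largest Jordan block has size 3, contributing (x − 4)^3

So m_A(x) = (x - 4)^3 = x^3 - 12*x^2 + 48*x - 64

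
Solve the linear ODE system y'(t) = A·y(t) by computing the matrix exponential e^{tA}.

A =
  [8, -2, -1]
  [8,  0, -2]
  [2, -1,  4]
e^{tA} =
  [-t^2*exp(4*t) + 4*t*exp(4*t) + exp(4*t), t^2*exp(4*t)/2 - 2*t*exp(4*t), -t*exp(4*t)]
  [-2*t^2*exp(4*t) + 8*t*exp(4*t), t^2*exp(4*t) - 4*t*exp(4*t) + exp(4*t), -2*t*exp(4*t)]
  [2*t*exp(4*t), -t*exp(4*t), exp(4*t)]

Strategy: write A = P · J · P⁻¹ where J is a Jordan canonical form, so e^{tA} = P · e^{tJ} · P⁻¹, and e^{tJ} can be computed block-by-block.

A has Jordan form
J =
  [4, 1, 0]
  [0, 4, 1]
  [0, 0, 4]
(up to reordering of blocks).

Per-block formulas:
  For a 3×3 Jordan block J_3(4): exp(t · J_3(4)) = e^(4t)·(I + t·N + (t^2/2)·N^2), where N is the 3×3 nilpotent shift.

After assembling e^{tJ} and conjugating by P, we get:

e^{tA} =
  [-t^2*exp(4*t) + 4*t*exp(4*t) + exp(4*t), t^2*exp(4*t)/2 - 2*t*exp(4*t), -t*exp(4*t)]
  [-2*t^2*exp(4*t) + 8*t*exp(4*t), t^2*exp(4*t) - 4*t*exp(4*t) + exp(4*t), -2*t*exp(4*t)]
  [2*t*exp(4*t), -t*exp(4*t), exp(4*t)]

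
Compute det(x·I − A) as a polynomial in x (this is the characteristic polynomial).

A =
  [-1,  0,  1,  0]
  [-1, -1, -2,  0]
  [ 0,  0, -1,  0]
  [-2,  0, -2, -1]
x^4 + 4*x^3 + 6*x^2 + 4*x + 1

Expanding det(x·I − A) (e.g. by cofactor expansion or by noting that A is similar to its Jordan form J, which has the same characteristic polynomial as A) gives
  χ_A(x) = x^4 + 4*x^3 + 6*x^2 + 4*x + 1
which factors as (x + 1)^4. The eigenvalues (with algebraic multiplicities) are λ = -1 with multiplicity 4.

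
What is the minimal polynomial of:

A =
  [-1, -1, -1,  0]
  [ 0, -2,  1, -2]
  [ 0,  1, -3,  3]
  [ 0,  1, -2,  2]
x^3 + 3*x^2 + 3*x + 1

The characteristic polynomial is χ_A(x) = (x + 1)^4, so the eigenvalues are known. The minimal polynomial is
  m_A(x) = Π_λ (x − λ)^{k_λ}
where k_λ is the size of the *largest* Jordan block for λ (equivalently, the smallest k with (A − λI)^k v = 0 for every generalised eigenvector v of λ).

  λ = -1: largest Jordan block has size 3, contributing (x + 1)^3

So m_A(x) = (x + 1)^3 = x^3 + 3*x^2 + 3*x + 1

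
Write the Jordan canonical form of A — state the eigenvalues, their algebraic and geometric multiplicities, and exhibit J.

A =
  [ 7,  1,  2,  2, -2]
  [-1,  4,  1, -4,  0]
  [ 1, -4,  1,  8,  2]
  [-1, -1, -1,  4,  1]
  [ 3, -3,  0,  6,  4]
J_3(4) ⊕ J_2(4)

The characteristic polynomial is
  det(x·I − A) = x^5 - 20*x^4 + 160*x^3 - 640*x^2 + 1280*x - 1024 = (x - 4)^5

Eigenvalues and multiplicities (the geometric multiplicity of λ is n − rank(A − λI), which equals the number of Jordan blocks for λ):
  λ = 4: algebraic multiplicity = 5, geometric multiplicity = 2

Determining the block sizes for each eigenvalue:
  λ = 4: with am = 5 and gm = 2, the partition is not yet determined (e.g. several partitions of 5 into 2 parts exist). Let N = A − (4)·I. Computing rank(N^1) = 3, rank(N^2) = 1, rank(N^3) = 0; the number of blocks of size ≥ j is rank(N^{j−1}) − rank(N^j), giving [2, 2, 1]. So we have 1 block(s) of size 3, 1 block(s) of size 2 → block sizes [3, 2]

Assembling the blocks gives a Jordan form
J =
  [4, 1, 0, 0, 0]
  [0, 4, 1, 0, 0]
  [0, 0, 4, 0, 0]
  [0, 0, 0, 4, 1]
  [0, 0, 0, 0, 4]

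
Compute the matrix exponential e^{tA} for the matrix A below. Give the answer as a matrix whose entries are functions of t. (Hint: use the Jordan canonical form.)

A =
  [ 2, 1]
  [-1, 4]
e^{tA} =
  [-t*exp(3*t) + exp(3*t), t*exp(3*t)]
  [-t*exp(3*t), t*exp(3*t) + exp(3*t)]

Strategy: write A = P · J · P⁻¹ where J is a Jordan canonical form, so e^{tA} = P · e^{tJ} · P⁻¹, and e^{tJ} can be computed block-by-block.

A has Jordan form
J =
  [3, 1]
  [0, 3]
(up to reordering of blocks).

Per-block formulas:
  For a 2×2 Jordan block J_2(3): exp(t · J_2(3)) = e^(3t)·(I + t·N), where N is the 2×2 nilpotent shift.

After assembling e^{tJ} and conjugating by P, we get:

e^{tA} =
  [-t*exp(3*t) + exp(3*t), t*exp(3*t)]
  [-t*exp(3*t), t*exp(3*t) + exp(3*t)]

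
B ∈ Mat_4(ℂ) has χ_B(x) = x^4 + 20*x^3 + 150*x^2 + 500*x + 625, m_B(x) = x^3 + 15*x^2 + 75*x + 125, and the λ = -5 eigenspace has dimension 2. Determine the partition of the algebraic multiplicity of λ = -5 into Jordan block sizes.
Block sizes for λ = -5: [3, 1]

Step 1 — from the characteristic polynomial, algebraic multiplicity of λ = -5 is 4. From dim ker(B − (-5)·I) = 2, there are exactly 2 Jordan blocks for λ = -5.
Step 2 — from the minimal polynomial, the factor (x + 5)^3 tells us the largest block for λ = -5 has size 3.
Step 3 — with total size 4, 2 blocks, and largest block 3, the block sizes (in nonincreasing order) are [3, 1].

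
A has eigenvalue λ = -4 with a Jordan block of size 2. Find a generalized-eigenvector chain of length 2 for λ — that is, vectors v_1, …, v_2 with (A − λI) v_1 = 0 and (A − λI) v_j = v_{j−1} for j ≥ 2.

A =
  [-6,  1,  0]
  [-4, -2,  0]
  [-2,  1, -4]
A Jordan chain for λ = -4 of length 2:
v_1 = (-2, -4, -2)ᵀ
v_2 = (1, 0, 0)ᵀ

Let N = A − (-4)·I. We want v_2 with N^2 v_2 = 0 but N^1 v_2 ≠ 0; then v_{j-1} := N · v_j for j = 2, …, 2.

Pick v_2 = (1, 0, 0)ᵀ.
Then v_1 = N · v_2 = (-2, -4, -2)ᵀ.

Sanity check: (A − (-4)·I) v_1 = (0, 0, 0)ᵀ = 0. ✓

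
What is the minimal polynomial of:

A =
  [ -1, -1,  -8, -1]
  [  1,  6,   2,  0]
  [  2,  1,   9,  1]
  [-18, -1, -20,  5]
x^4 - 19*x^3 + 126*x^2 - 324*x + 216

The characteristic polynomial is χ_A(x) = (x - 6)^3*(x - 1), so the eigenvalues are known. The minimal polynomial is
  m_A(x) = Π_λ (x − λ)^{k_λ}
where k_λ is the size of the *largest* Jordan block for λ (equivalently, the smallest k with (A − λI)^k v = 0 for every generalised eigenvector v of λ).

  λ = 1: largest Jordan block has size 1, contributing (x − 1)
  λ = 6: largest Jordan block has size 3, contributing (x − 6)^3

So m_A(x) = (x - 6)^3*(x - 1) = x^4 - 19*x^3 + 126*x^2 - 324*x + 216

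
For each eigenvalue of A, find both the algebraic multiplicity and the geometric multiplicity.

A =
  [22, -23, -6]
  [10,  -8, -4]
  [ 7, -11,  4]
λ = 6: alg = 3, geom = 1

Step 1 — factor the characteristic polynomial to read off the algebraic multiplicities:
  χ_A(x) = (x - 6)^3

Step 2 — compute geometric multiplicities via the rank-nullity identity g(λ) = n − rank(A − λI):
  rank(A − (6)·I) = 2, so dim ker(A − (6)·I) = n − 2 = 1

Summary:
  λ = 6: algebraic multiplicity = 3, geometric multiplicity = 1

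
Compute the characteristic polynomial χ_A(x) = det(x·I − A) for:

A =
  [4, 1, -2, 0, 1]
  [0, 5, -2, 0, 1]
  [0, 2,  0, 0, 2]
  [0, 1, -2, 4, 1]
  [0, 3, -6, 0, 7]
x^5 - 20*x^4 + 160*x^3 - 640*x^2 + 1280*x - 1024

Expanding det(x·I − A) (e.g. by cofactor expansion or by noting that A is similar to its Jordan form J, which has the same characteristic polynomial as A) gives
  χ_A(x) = x^5 - 20*x^4 + 160*x^3 - 640*x^2 + 1280*x - 1024
which factors as (x - 4)^5. The eigenvalues (with algebraic multiplicities) are λ = 4 with multiplicity 5.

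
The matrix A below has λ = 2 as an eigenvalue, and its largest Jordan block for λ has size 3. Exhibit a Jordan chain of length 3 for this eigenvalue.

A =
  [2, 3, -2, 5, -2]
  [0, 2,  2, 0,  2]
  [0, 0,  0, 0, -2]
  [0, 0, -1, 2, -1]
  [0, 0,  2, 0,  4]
A Jordan chain for λ = 2 of length 3:
v_1 = (1, 0, 0, 0, 0)ᵀ
v_2 = (-2, 2, -2, -1, 2)ᵀ
v_3 = (0, 0, 1, 0, 0)ᵀ

Let N = A − (2)·I. We want v_3 with N^3 v_3 = 0 but N^2 v_3 ≠ 0; then v_{j-1} := N · v_j for j = 3, …, 2.

Pick v_3 = (0, 0, 1, 0, 0)ᵀ.
Then v_2 = N · v_3 = (-2, 2, -2, -1, 2)ᵀ.
Then v_1 = N · v_2 = (1, 0, 0, 0, 0)ᵀ.

Sanity check: (A − (2)·I) v_1 = (0, 0, 0, 0, 0)ᵀ = 0. ✓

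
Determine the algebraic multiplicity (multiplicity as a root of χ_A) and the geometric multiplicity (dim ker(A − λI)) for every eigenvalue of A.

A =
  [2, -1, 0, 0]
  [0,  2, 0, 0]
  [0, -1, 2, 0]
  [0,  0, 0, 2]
λ = 2: alg = 4, geom = 3

Step 1 — factor the characteristic polynomial to read off the algebraic multiplicities:
  χ_A(x) = (x - 2)^4

Step 2 — compute geometric multiplicities via the rank-nullity identity g(λ) = n − rank(A − λI):
  rank(A − (2)·I) = 1, so dim ker(A − (2)·I) = n − 1 = 3

Summary:
  λ = 2: algebraic multiplicity = 4, geometric multiplicity = 3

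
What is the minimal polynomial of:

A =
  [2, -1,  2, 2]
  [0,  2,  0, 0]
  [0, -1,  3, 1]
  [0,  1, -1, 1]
x^2 - 4*x + 4

The characteristic polynomial is χ_A(x) = (x - 2)^4, so the eigenvalues are known. The minimal polynomial is
  m_A(x) = Π_λ (x − λ)^{k_λ}
where k_λ is the size of the *largest* Jordan block for λ (equivalently, the smallest k with (A − λI)^k v = 0 for every generalised eigenvector v of λ).

  λ = 2: largest Jordan block has size 2, contributing (x − 2)^2

So m_A(x) = (x - 2)^2 = x^2 - 4*x + 4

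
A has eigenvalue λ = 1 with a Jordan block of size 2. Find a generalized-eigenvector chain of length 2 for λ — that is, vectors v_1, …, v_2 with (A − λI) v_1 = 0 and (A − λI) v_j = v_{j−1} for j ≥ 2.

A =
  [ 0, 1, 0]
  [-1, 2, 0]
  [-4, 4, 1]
A Jordan chain for λ = 1 of length 2:
v_1 = (-1, -1, -4)ᵀ
v_2 = (1, 0, 0)ᵀ

Let N = A − (1)·I. We want v_2 with N^2 v_2 = 0 but N^1 v_2 ≠ 0; then v_{j-1} := N · v_j for j = 2, …, 2.

Pick v_2 = (1, 0, 0)ᵀ.
Then v_1 = N · v_2 = (-1, -1, -4)ᵀ.

Sanity check: (A − (1)·I) v_1 = (0, 0, 0)ᵀ = 0. ✓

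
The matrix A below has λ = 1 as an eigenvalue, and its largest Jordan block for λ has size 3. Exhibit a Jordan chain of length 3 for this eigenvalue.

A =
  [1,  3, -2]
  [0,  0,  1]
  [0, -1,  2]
A Jordan chain for λ = 1 of length 3:
v_1 = (-1, 0, 0)ᵀ
v_2 = (3, -1, -1)ᵀ
v_3 = (0, 1, 0)ᵀ

Let N = A − (1)·I. We want v_3 with N^3 v_3 = 0 but N^2 v_3 ≠ 0; then v_{j-1} := N · v_j for j = 3, …, 2.

Pick v_3 = (0, 1, 0)ᵀ.
Then v_2 = N · v_3 = (3, -1, -1)ᵀ.
Then v_1 = N · v_2 = (-1, 0, 0)ᵀ.

Sanity check: (A − (1)·I) v_1 = (0, 0, 0)ᵀ = 0. ✓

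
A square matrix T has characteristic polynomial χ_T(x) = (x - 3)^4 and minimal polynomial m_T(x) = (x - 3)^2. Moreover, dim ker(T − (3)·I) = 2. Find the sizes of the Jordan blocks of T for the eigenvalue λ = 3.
Block sizes for λ = 3: [2, 2]

Step 1 — from the characteristic polynomial, algebraic multiplicity of λ = 3 is 4. From dim ker(T − (3)·I) = 2, there are exactly 2 Jordan blocks for λ = 3.
Step 2 — from the minimal polynomial, the factor (x − 3)^2 tells us the largest block for λ = 3 has size 2.
Step 3 — with total size 4, 2 blocks, and largest block 2, the block sizes (in nonincreasing order) are [2, 2].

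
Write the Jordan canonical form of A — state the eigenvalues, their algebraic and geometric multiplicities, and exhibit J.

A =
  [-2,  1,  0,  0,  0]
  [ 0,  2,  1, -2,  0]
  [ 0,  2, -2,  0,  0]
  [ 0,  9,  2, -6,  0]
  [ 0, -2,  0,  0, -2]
J_3(-2) ⊕ J_1(-2) ⊕ J_1(-2)

The characteristic polynomial is
  det(x·I − A) = x^5 + 10*x^4 + 40*x^3 + 80*x^2 + 80*x + 32 = (x + 2)^5

Eigenvalues and multiplicities (the geometric multiplicity of λ is n − rank(A − λI), which equals the number of Jordan blocks for λ):
  λ = -2: algebraic multiplicity = 5, geometric multiplicity = 3

Determining the block sizes for each eigenvalue:
  λ = -2: with am = 5 and gm = 3, the partition is not yet determined (e.g. several partitions of 5 into 3 parts exist). Let N = A − (-2)·I. Computing rank(N^1) = 2, rank(N^2) = 1, rank(N^3) = 0; the number of blocks of size ≥ j is rank(N^{j−1}) − rank(N^j), giving [3, 1, 1]. So we have 1 block(s) of size 3, 2 block(s) of size 1 → block sizes [3, 1, 1]

Assembling the blocks gives a Jordan form
J =
  [-2,  1,  0,  0,  0]
  [ 0, -2,  1,  0,  0]
  [ 0,  0, -2,  0,  0]
  [ 0,  0,  0, -2,  0]
  [ 0,  0,  0,  0, -2]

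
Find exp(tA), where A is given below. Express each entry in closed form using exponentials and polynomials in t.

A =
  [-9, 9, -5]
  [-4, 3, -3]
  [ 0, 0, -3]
e^{tA} =
  [-6*t*exp(-3*t) + exp(-3*t), 9*t*exp(-3*t), 3*t^2*exp(-3*t)/2 - 5*t*exp(-3*t)]
  [-4*t*exp(-3*t), 6*t*exp(-3*t) + exp(-3*t), t^2*exp(-3*t) - 3*t*exp(-3*t)]
  [0, 0, exp(-3*t)]

Strategy: write A = P · J · P⁻¹ where J is a Jordan canonical form, so e^{tA} = P · e^{tJ} · P⁻¹, and e^{tJ} can be computed block-by-block.

A has Jordan form
J =
  [-3,  1,  0]
  [ 0, -3,  1]
  [ 0,  0, -3]
(up to reordering of blocks).

Per-block formulas:
  For a 3×3 Jordan block J_3(-3): exp(t · J_3(-3)) = e^(-3t)·(I + t·N + (t^2/2)·N^2), where N is the 3×3 nilpotent shift.

After assembling e^{tJ} and conjugating by P, we get:

e^{tA} =
  [-6*t*exp(-3*t) + exp(-3*t), 9*t*exp(-3*t), 3*t^2*exp(-3*t)/2 - 5*t*exp(-3*t)]
  [-4*t*exp(-3*t), 6*t*exp(-3*t) + exp(-3*t), t^2*exp(-3*t) - 3*t*exp(-3*t)]
  [0, 0, exp(-3*t)]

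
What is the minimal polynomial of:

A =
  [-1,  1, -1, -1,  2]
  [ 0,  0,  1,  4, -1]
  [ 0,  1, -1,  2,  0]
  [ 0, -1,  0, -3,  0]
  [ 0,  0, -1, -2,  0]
x^3 + 3*x^2 + 3*x + 1

The characteristic polynomial is χ_A(x) = (x + 1)^5, so the eigenvalues are known. The minimal polynomial is
  m_A(x) = Π_λ (x − λ)^{k_λ}
where k_λ is the size of the *largest* Jordan block for λ (equivalently, the smallest k with (A − λI)^k v = 0 for every generalised eigenvector v of λ).

  λ = -1: largest Jordan block has size 3, contributing (x + 1)^3

So m_A(x) = (x + 1)^3 = x^3 + 3*x^2 + 3*x + 1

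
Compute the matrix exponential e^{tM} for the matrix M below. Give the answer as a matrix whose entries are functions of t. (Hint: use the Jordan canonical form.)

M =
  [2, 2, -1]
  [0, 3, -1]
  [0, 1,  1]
e^{tM} =
  [exp(2*t), t^2*exp(2*t)/2 + 2*t*exp(2*t), -t^2*exp(2*t)/2 - t*exp(2*t)]
  [0, t*exp(2*t) + exp(2*t), -t*exp(2*t)]
  [0, t*exp(2*t), -t*exp(2*t) + exp(2*t)]

Strategy: write M = P · J · P⁻¹ where J is a Jordan canonical form, so e^{tM} = P · e^{tJ} · P⁻¹, and e^{tJ} can be computed block-by-block.

M has Jordan form
J =
  [2, 1, 0]
  [0, 2, 1]
  [0, 0, 2]
(up to reordering of blocks).

Per-block formulas:
  For a 3×3 Jordan block J_3(2): exp(t · J_3(2)) = e^(2t)·(I + t·N + (t^2/2)·N^2), where N is the 3×3 nilpotent shift.

After assembling e^{tJ} and conjugating by P, we get:

e^{tM} =
  [exp(2*t), t^2*exp(2*t)/2 + 2*t*exp(2*t), -t^2*exp(2*t)/2 - t*exp(2*t)]
  [0, t*exp(2*t) + exp(2*t), -t*exp(2*t)]
  [0, t*exp(2*t), -t*exp(2*t) + exp(2*t)]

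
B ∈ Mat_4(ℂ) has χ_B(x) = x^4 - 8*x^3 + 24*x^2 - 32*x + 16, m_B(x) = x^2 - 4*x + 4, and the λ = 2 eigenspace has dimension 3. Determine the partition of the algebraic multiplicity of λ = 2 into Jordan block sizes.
Block sizes for λ = 2: [2, 1, 1]

Step 1 — from the characteristic polynomial, algebraic multiplicity of λ = 2 is 4. From dim ker(B − (2)·I) = 3, there are exactly 3 Jordan blocks for λ = 2.
Step 2 — from the minimal polynomial, the factor (x − 2)^2 tells us the largest block for λ = 2 has size 2.
Step 3 — with total size 4, 3 blocks, and largest block 2, the block sizes (in nonincreasing order) are [2, 1, 1].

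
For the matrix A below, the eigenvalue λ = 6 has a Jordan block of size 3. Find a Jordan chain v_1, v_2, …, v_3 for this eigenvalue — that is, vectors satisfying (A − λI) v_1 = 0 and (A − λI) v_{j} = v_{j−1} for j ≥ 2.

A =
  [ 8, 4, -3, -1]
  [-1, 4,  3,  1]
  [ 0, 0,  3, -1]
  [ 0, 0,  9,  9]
A Jordan chain for λ = 6 of length 3:
v_1 = (6, -3, 0, 0)ᵀ
v_2 = (-3, 3, -3, 9)ᵀ
v_3 = (0, 0, 1, 0)ᵀ

Let N = A − (6)·I. We want v_3 with N^3 v_3 = 0 but N^2 v_3 ≠ 0; then v_{j-1} := N · v_j for j = 3, …, 2.

Pick v_3 = (0, 0, 1, 0)ᵀ.
Then v_2 = N · v_3 = (-3, 3, -3, 9)ᵀ.
Then v_1 = N · v_2 = (6, -3, 0, 0)ᵀ.

Sanity check: (A − (6)·I) v_1 = (0, 0, 0, 0)ᵀ = 0. ✓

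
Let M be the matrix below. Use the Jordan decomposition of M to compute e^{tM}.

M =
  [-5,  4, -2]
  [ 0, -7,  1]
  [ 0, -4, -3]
e^{tM} =
  [exp(-5*t), 4*t*exp(-5*t), -2*t*exp(-5*t)]
  [0, -2*t*exp(-5*t) + exp(-5*t), t*exp(-5*t)]
  [0, -4*t*exp(-5*t), 2*t*exp(-5*t) + exp(-5*t)]

Strategy: write M = P · J · P⁻¹ where J is a Jordan canonical form, so e^{tM} = P · e^{tJ} · P⁻¹, and e^{tJ} can be computed block-by-block.

M has Jordan form
J =
  [-5,  1,  0]
  [ 0, -5,  0]
  [ 0,  0, -5]
(up to reordering of blocks).

Per-block formulas:
  For a 2×2 Jordan block J_2(-5): exp(t · J_2(-5)) = e^(-5t)·(I + t·N), where N is the 2×2 nilpotent shift.
  For a 1×1 block at λ = -5: exp(t · [-5]) = [e^(-5t)].

After assembling e^{tJ} and conjugating by P, we get:

e^{tM} =
  [exp(-5*t), 4*t*exp(-5*t), -2*t*exp(-5*t)]
  [0, -2*t*exp(-5*t) + exp(-5*t), t*exp(-5*t)]
  [0, -4*t*exp(-5*t), 2*t*exp(-5*t) + exp(-5*t)]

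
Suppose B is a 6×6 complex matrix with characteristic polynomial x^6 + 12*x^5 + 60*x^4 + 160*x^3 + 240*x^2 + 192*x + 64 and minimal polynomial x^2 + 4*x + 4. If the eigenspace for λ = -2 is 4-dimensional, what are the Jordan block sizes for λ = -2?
Block sizes for λ = -2: [2, 2, 1, 1]

Step 1 — from the characteristic polynomial, algebraic multiplicity of λ = -2 is 6. From dim ker(B − (-2)·I) = 4, there are exactly 4 Jordan blocks for λ = -2.
Step 2 — from the minimal polynomial, the factor (x + 2)^2 tells us the largest block for λ = -2 has size 2.
Step 3 — with total size 6, 4 blocks, and largest block 2, the block sizes (in nonincreasing order) are [2, 2, 1, 1].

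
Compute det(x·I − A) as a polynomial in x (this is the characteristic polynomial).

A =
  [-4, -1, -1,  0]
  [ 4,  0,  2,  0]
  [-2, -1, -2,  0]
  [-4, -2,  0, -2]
x^4 + 8*x^3 + 24*x^2 + 32*x + 16

Expanding det(x·I − A) (e.g. by cofactor expansion or by noting that A is similar to its Jordan form J, which has the same characteristic polynomial as A) gives
  χ_A(x) = x^4 + 8*x^3 + 24*x^2 + 32*x + 16
which factors as (x + 2)^4. The eigenvalues (with algebraic multiplicities) are λ = -2 with multiplicity 4.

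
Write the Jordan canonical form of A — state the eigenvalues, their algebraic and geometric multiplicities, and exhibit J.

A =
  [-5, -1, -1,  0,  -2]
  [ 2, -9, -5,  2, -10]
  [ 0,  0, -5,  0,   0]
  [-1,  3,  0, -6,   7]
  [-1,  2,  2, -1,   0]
J_3(-5) ⊕ J_2(-5)

The characteristic polynomial is
  det(x·I − A) = x^5 + 25*x^4 + 250*x^3 + 1250*x^2 + 3125*x + 3125 = (x + 5)^5

Eigenvalues and multiplicities (the geometric multiplicity of λ is n − rank(A − λI), which equals the number of Jordan blocks for λ):
  λ = -5: algebraic multiplicity = 5, geometric multiplicity = 2

Determining the block sizes for each eigenvalue:
  λ = -5: with am = 5 and gm = 2, the partition is not yet determined (e.g. several partitions of 5 into 2 parts exist). Let N = A − (-5)·I. Computing rank(N^1) = 3, rank(N^2) = 1, rank(N^3) = 0; the number of blocks of size ≥ j is rank(N^{j−1}) − rank(N^j), giving [2, 2, 1]. So we have 1 block(s) of size 3, 1 block(s) of size 2 → block sizes [3, 2]

Assembling the blocks gives a Jordan form
J =
  [-5,  1,  0,  0,  0]
  [ 0, -5,  1,  0,  0]
  [ 0,  0, -5,  0,  0]
  [ 0,  0,  0, -5,  1]
  [ 0,  0,  0,  0, -5]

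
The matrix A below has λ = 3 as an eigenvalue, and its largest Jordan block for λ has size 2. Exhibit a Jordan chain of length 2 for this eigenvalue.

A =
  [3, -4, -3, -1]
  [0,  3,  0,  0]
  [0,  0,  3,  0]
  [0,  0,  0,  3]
A Jordan chain for λ = 3 of length 2:
v_1 = (-4, 0, 0, 0)ᵀ
v_2 = (0, 1, 0, 0)ᵀ

Let N = A − (3)·I. We want v_2 with N^2 v_2 = 0 but N^1 v_2 ≠ 0; then v_{j-1} := N · v_j for j = 2, …, 2.

Pick v_2 = (0, 1, 0, 0)ᵀ.
Then v_1 = N · v_2 = (-4, 0, 0, 0)ᵀ.

Sanity check: (A − (3)·I) v_1 = (0, 0, 0, 0)ᵀ = 0. ✓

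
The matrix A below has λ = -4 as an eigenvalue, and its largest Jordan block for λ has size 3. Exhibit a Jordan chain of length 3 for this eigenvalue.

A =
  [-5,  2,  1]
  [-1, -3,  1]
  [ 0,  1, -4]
A Jordan chain for λ = -4 of length 3:
v_1 = (-1, 0, -1)ᵀ
v_2 = (-1, -1, 0)ᵀ
v_3 = (1, 0, 0)ᵀ

Let N = A − (-4)·I. We want v_3 with N^3 v_3 = 0 but N^2 v_3 ≠ 0; then v_{j-1} := N · v_j for j = 3, …, 2.

Pick v_3 = (1, 0, 0)ᵀ.
Then v_2 = N · v_3 = (-1, -1, 0)ᵀ.
Then v_1 = N · v_2 = (-1, 0, -1)ᵀ.

Sanity check: (A − (-4)·I) v_1 = (0, 0, 0)ᵀ = 0. ✓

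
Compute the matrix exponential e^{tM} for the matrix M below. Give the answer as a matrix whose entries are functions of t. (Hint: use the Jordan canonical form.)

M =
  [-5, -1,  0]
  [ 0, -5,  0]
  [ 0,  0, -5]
e^{tM} =
  [exp(-5*t), -t*exp(-5*t), 0]
  [0, exp(-5*t), 0]
  [0, 0, exp(-5*t)]

Strategy: write M = P · J · P⁻¹ where J is a Jordan canonical form, so e^{tM} = P · e^{tJ} · P⁻¹, and e^{tJ} can be computed block-by-block.

M has Jordan form
J =
  [-5,  1,  0]
  [ 0, -5,  0]
  [ 0,  0, -5]
(up to reordering of blocks).

Per-block formulas:
  For a 1×1 block at λ = -5: exp(t · [-5]) = [e^(-5t)].
  For a 2×2 Jordan block J_2(-5): exp(t · J_2(-5)) = e^(-5t)·(I + t·N), where N is the 2×2 nilpotent shift.

After assembling e^{tJ} and conjugating by P, we get:

e^{tM} =
  [exp(-5*t), -t*exp(-5*t), 0]
  [0, exp(-5*t), 0]
  [0, 0, exp(-5*t)]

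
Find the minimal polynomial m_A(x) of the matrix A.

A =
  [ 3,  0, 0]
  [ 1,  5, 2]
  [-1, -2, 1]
x^2 - 6*x + 9

The characteristic polynomial is χ_A(x) = (x - 3)^3, so the eigenvalues are known. The minimal polynomial is
  m_A(x) = Π_λ (x − λ)^{k_λ}
where k_λ is the size of the *largest* Jordan block for λ (equivalently, the smallest k with (A − λI)^k v = 0 for every generalised eigenvector v of λ).

  λ = 3: largest Jordan block has size 2, contributing (x − 3)^2

So m_A(x) = (x - 3)^2 = x^2 - 6*x + 9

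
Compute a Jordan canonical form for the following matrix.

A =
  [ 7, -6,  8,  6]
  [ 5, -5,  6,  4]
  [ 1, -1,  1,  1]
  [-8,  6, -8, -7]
J_3(-1) ⊕ J_1(-1)

The characteristic polynomial is
  det(x·I − A) = x^4 + 4*x^3 + 6*x^2 + 4*x + 1 = (x + 1)^4

Eigenvalues and multiplicities (the geometric multiplicity of λ is n − rank(A − λI), which equals the number of Jordan blocks for λ):
  λ = -1: algebraic multiplicity = 4, geometric multiplicity = 2

Determining the block sizes for each eigenvalue:
  λ = -1: with am = 4 and gm = 2, the partition is not yet determined (e.g. several partitions of 4 into 2 parts exist). Let N = A − (-1)·I. Computing rank(N^1) = 2, rank(N^2) = 1, rank(N^3) = 0; the number of blocks of size ≥ j is rank(N^{j−1}) − rank(N^j), giving [2, 1, 1]. So we have 1 block(s) of size 3, 1 block(s) of size 1 → block sizes [3, 1]

Assembling the blocks gives a Jordan form
J =
  [-1,  1,  0,  0]
  [ 0, -1,  1,  0]
  [ 0,  0, -1,  0]
  [ 0,  0,  0, -1]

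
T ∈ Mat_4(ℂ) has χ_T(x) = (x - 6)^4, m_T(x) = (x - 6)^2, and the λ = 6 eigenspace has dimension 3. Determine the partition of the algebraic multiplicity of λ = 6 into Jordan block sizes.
Block sizes for λ = 6: [2, 1, 1]

Step 1 — from the characteristic polynomial, algebraic multiplicity of λ = 6 is 4. From dim ker(T − (6)·I) = 3, there are exactly 3 Jordan blocks for λ = 6.
Step 2 — from the minimal polynomial, the factor (x − 6)^2 tells us the largest block for λ = 6 has size 2.
Step 3 — with total size 4, 3 blocks, and largest block 2, the block sizes (in nonincreasing order) are [2, 1, 1].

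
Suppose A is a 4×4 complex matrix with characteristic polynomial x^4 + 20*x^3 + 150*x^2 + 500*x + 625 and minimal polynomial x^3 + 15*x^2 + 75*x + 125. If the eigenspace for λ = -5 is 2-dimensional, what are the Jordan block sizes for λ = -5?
Block sizes for λ = -5: [3, 1]

Step 1 — from the characteristic polynomial, algebraic multiplicity of λ = -5 is 4. From dim ker(A − (-5)·I) = 2, there are exactly 2 Jordan blocks for λ = -5.
Step 2 — from the minimal polynomial, the factor (x + 5)^3 tells us the largest block for λ = -5 has size 3.
Step 3 — with total size 4, 2 blocks, and largest block 3, the block sizes (in nonincreasing order) are [3, 1].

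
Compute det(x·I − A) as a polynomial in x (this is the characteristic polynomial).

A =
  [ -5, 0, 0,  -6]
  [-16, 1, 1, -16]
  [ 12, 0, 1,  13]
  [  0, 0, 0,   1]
x^4 + 2*x^3 - 12*x^2 + 14*x - 5

Expanding det(x·I − A) (e.g. by cofactor expansion or by noting that A is similar to its Jordan form J, which has the same characteristic polynomial as A) gives
  χ_A(x) = x^4 + 2*x^3 - 12*x^2 + 14*x - 5
which factors as (x - 1)^3*(x + 5). The eigenvalues (with algebraic multiplicities) are λ = -5 with multiplicity 1, λ = 1 with multiplicity 3.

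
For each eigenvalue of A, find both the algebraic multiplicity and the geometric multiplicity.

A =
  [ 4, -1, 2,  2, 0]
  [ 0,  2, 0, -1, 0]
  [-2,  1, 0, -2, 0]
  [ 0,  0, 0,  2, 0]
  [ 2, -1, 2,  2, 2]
λ = 2: alg = 5, geom = 3

Step 1 — factor the characteristic polynomial to read off the algebraic multiplicities:
  χ_A(x) = (x - 2)^5

Step 2 — compute geometric multiplicities via the rank-nullity identity g(λ) = n − rank(A − λI):
  rank(A − (2)·I) = 2, so dim ker(A − (2)·I) = n − 2 = 3

Summary:
  λ = 2: algebraic multiplicity = 5, geometric multiplicity = 3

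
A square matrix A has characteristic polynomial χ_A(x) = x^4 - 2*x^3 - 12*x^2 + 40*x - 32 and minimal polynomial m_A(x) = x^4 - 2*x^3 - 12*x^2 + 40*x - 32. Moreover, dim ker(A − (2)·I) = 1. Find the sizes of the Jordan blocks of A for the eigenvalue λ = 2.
Block sizes for λ = 2: [3]

Step 1 — from the characteristic polynomial, algebraic multiplicity of λ = 2 is 3. From dim ker(A − (2)·I) = 1, there are exactly 1 Jordan blocks for λ = 2.
Step 2 — from the minimal polynomial, the factor (x − 2)^3 tells us the largest block for λ = 2 has size 3.
Step 3 — with total size 3, 1 blocks, and largest block 3, the block sizes (in nonincreasing order) are [3].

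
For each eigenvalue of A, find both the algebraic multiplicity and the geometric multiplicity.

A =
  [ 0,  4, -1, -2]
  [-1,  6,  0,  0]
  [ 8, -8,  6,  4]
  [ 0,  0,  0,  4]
λ = 4: alg = 4, geom = 2

Step 1 — factor the characteristic polynomial to read off the algebraic multiplicities:
  χ_A(x) = (x - 4)^4

Step 2 — compute geometric multiplicities via the rank-nullity identity g(λ) = n − rank(A − λI):
  rank(A − (4)·I) = 2, so dim ker(A − (4)·I) = n − 2 = 2

Summary:
  λ = 4: algebraic multiplicity = 4, geometric multiplicity = 2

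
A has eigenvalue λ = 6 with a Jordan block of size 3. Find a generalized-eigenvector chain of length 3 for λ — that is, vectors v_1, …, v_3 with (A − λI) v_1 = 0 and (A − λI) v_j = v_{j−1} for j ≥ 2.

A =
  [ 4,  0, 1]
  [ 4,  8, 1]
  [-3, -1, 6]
A Jordan chain for λ = 6 of length 3:
v_1 = (1, -3, 2)ᵀ
v_2 = (-2, 4, -3)ᵀ
v_3 = (1, 0, 0)ᵀ

Let N = A − (6)·I. We want v_3 with N^3 v_3 = 0 but N^2 v_3 ≠ 0; then v_{j-1} := N · v_j for j = 3, …, 2.

Pick v_3 = (1, 0, 0)ᵀ.
Then v_2 = N · v_3 = (-2, 4, -3)ᵀ.
Then v_1 = N · v_2 = (1, -3, 2)ᵀ.

Sanity check: (A − (6)·I) v_1 = (0, 0, 0)ᵀ = 0. ✓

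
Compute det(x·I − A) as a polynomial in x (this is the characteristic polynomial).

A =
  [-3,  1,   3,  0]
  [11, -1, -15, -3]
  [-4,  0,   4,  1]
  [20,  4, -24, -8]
x^4 + 8*x^3 + 24*x^2 + 32*x + 16

Expanding det(x·I − A) (e.g. by cofactor expansion or by noting that A is similar to its Jordan form J, which has the same characteristic polynomial as A) gives
  χ_A(x) = x^4 + 8*x^3 + 24*x^2 + 32*x + 16
which factors as (x + 2)^4. The eigenvalues (with algebraic multiplicities) are λ = -2 with multiplicity 4.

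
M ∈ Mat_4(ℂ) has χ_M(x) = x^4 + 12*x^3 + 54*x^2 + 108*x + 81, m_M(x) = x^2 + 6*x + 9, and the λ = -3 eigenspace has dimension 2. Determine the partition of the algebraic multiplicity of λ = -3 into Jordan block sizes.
Block sizes for λ = -3: [2, 2]

Step 1 — from the characteristic polynomial, algebraic multiplicity of λ = -3 is 4. From dim ker(M − (-3)·I) = 2, there are exactly 2 Jordan blocks for λ = -3.
Step 2 — from the minimal polynomial, the factor (x + 3)^2 tells us the largest block for λ = -3 has size 2.
Step 3 — with total size 4, 2 blocks, and largest block 2, the block sizes (in nonincreasing order) are [2, 2].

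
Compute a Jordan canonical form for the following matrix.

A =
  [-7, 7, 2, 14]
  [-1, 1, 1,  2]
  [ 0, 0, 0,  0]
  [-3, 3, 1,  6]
J_3(0) ⊕ J_1(0)

The characteristic polynomial is
  det(x·I − A) = x^4

Eigenvalues and multiplicities (the geometric multiplicity of λ is n − rank(A − λI), which equals the number of Jordan blocks for λ):
  λ = 0: algebraic multiplicity = 4, geometric multiplicity = 2

Determining the block sizes for each eigenvalue:
  λ = 0: with am = 4 and gm = 2, the partition is not yet determined (e.g. several partitions of 4 into 2 parts exist). Let N = A − (0)·I. Computing rank(N^1) = 2, rank(N^2) = 1, rank(N^3) = 0; the number of blocks of size ≥ j is rank(N^{j−1}) − rank(N^j), giving [2, 1, 1]. So we have 1 block(s) of size 3, 1 block(s) of size 1 → block sizes [3, 1]

Assembling the blocks gives a Jordan form
J =
  [0, 1, 0, 0]
  [0, 0, 1, 0]
  [0, 0, 0, 0]
  [0, 0, 0, 0]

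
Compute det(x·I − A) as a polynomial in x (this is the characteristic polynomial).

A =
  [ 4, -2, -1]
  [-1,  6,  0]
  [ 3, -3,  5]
x^3 - 15*x^2 + 75*x - 125

Expanding det(x·I − A) (e.g. by cofactor expansion or by noting that A is similar to its Jordan form J, which has the same characteristic polynomial as A) gives
  χ_A(x) = x^3 - 15*x^2 + 75*x - 125
which factors as (x - 5)^3. The eigenvalues (with algebraic multiplicities) are λ = 5 with multiplicity 3.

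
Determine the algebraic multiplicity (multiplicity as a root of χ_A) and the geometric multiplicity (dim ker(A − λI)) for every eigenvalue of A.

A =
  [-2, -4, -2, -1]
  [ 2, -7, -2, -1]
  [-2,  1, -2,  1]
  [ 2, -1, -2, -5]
λ = -4: alg = 4, geom = 2

Step 1 — factor the characteristic polynomial to read off the algebraic multiplicities:
  χ_A(x) = (x + 4)^4

Step 2 — compute geometric multiplicities via the rank-nullity identity g(λ) = n − rank(A − λI):
  rank(A − (-4)·I) = 2, so dim ker(A − (-4)·I) = n − 2 = 2

Summary:
  λ = -4: algebraic multiplicity = 4, geometric multiplicity = 2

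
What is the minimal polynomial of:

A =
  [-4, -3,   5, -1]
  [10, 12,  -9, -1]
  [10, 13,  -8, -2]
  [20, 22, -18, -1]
x^4 + x^3 - 9*x^2 + 11*x - 4

The characteristic polynomial is χ_A(x) = (x - 1)^3*(x + 4), so the eigenvalues are known. The minimal polynomial is
  m_A(x) = Π_λ (x − λ)^{k_λ}
where k_λ is the size of the *largest* Jordan block for λ (equivalently, the smallest k with (A − λI)^k v = 0 for every generalised eigenvector v of λ).

  λ = -4: largest Jordan block has size 1, contributing (x + 4)
  λ = 1: largest Jordan block has size 3, contributing (x − 1)^3

So m_A(x) = (x - 1)^3*(x + 4) = x^4 + x^3 - 9*x^2 + 11*x - 4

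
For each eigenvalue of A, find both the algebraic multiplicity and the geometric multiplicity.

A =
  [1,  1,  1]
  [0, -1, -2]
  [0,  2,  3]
λ = 1: alg = 3, geom = 2

Step 1 — factor the characteristic polynomial to read off the algebraic multiplicities:
  χ_A(x) = (x - 1)^3

Step 2 — compute geometric multiplicities via the rank-nullity identity g(λ) = n − rank(A − λI):
  rank(A − (1)·I) = 1, so dim ker(A − (1)·I) = n − 1 = 2

Summary:
  λ = 1: algebraic multiplicity = 3, geometric multiplicity = 2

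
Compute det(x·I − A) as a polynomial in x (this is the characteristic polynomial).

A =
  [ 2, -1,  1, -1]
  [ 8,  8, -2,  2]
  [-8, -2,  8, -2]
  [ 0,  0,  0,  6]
x^4 - 24*x^3 + 216*x^2 - 864*x + 1296

Expanding det(x·I − A) (e.g. by cofactor expansion or by noting that A is similar to its Jordan form J, which has the same characteristic polynomial as A) gives
  χ_A(x) = x^4 - 24*x^3 + 216*x^2 - 864*x + 1296
which factors as (x - 6)^4. The eigenvalues (with algebraic multiplicities) are λ = 6 with multiplicity 4.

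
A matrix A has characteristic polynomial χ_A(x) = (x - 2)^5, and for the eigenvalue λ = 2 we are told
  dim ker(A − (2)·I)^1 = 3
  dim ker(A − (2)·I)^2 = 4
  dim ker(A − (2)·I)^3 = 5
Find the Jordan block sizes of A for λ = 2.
Block sizes for λ = 2: [3, 1, 1]

From the dimensions of kernels of powers, the number of Jordan blocks of size at least j is d_j − d_{j−1} where d_j = dim ker(N^j) (with d_0 = 0). Computing the differences gives [3, 1, 1].
The number of blocks of size exactly k is (#blocks of size ≥ k) − (#blocks of size ≥ k + 1), so the partition is: 2 block(s) of size 1, 1 block(s) of size 3.
In nonincreasing order the block sizes are [3, 1, 1].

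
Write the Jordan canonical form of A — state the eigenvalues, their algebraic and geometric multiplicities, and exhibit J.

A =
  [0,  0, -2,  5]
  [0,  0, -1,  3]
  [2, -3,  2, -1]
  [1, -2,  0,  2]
J_3(1) ⊕ J_1(1)

The characteristic polynomial is
  det(x·I − A) = x^4 - 4*x^3 + 6*x^2 - 4*x + 1 = (x - 1)^4

Eigenvalues and multiplicities (the geometric multiplicity of λ is n − rank(A − λI), which equals the number of Jordan blocks for λ):
  λ = 1: algebraic multiplicity = 4, geometric multiplicity = 2

Determining the block sizes for each eigenvalue:
  λ = 1: with am = 4 and gm = 2, the partition is not yet determined (e.g. several partitions of 4 into 2 parts exist). Let N = A − (1)·I. Computing rank(N^1) = 2, rank(N^2) = 1, rank(N^3) = 0; the number of blocks of size ≥ j is rank(N^{j−1}) − rank(N^j), giving [2, 1, 1]. So we have 1 block(s) of size 3, 1 block(s) of size 1 → block sizes [3, 1]

Assembling the blocks gives a Jordan form
J =
  [1, 1, 0, 0]
  [0, 1, 1, 0]
  [0, 0, 1, 0]
  [0, 0, 0, 1]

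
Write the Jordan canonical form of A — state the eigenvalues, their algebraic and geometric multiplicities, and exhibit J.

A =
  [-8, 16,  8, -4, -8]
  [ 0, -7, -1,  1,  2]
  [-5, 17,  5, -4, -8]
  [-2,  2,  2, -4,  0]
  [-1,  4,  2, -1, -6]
J_3(-4) ⊕ J_1(-4) ⊕ J_1(-4)

The characteristic polynomial is
  det(x·I − A) = x^5 + 20*x^4 + 160*x^3 + 640*x^2 + 1280*x + 1024 = (x + 4)^5

Eigenvalues and multiplicities (the geometric multiplicity of λ is n − rank(A − λI), which equals the number of Jordan blocks for λ):
  λ = -4: algebraic multiplicity = 5, geometric multiplicity = 3

Determining the block sizes for each eigenvalue:
  λ = -4: with am = 5 and gm = 3, the partition is not yet determined (e.g. several partitions of 5 into 3 parts exist). Let N = A − (-4)·I. Computing rank(N^1) = 2, rank(N^2) = 1, rank(N^3) = 0; the number of blocks of size ≥ j is rank(N^{j−1}) − rank(N^j), giving [3, 1, 1]. So we have 1 block(s) of size 3, 2 block(s) of size 1 → block sizes [3, 1, 1]

Assembling the blocks gives a Jordan form
J =
  [-4,  1,  0,  0,  0]
  [ 0, -4,  1,  0,  0]
  [ 0,  0, -4,  0,  0]
  [ 0,  0,  0, -4,  0]
  [ 0,  0,  0,  0, -4]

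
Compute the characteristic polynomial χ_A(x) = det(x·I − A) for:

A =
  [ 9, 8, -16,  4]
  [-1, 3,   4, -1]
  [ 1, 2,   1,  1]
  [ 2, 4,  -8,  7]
x^4 - 20*x^3 + 150*x^2 - 500*x + 625

Expanding det(x·I − A) (e.g. by cofactor expansion or by noting that A is similar to its Jordan form J, which has the same characteristic polynomial as A) gives
  χ_A(x) = x^4 - 20*x^3 + 150*x^2 - 500*x + 625
which factors as (x - 5)^4. The eigenvalues (with algebraic multiplicities) are λ = 5 with multiplicity 4.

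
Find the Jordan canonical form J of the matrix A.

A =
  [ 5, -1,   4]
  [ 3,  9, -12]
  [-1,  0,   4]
J_3(6)

The characteristic polynomial is
  det(x·I − A) = x^3 - 18*x^2 + 108*x - 216 = (x - 6)^3

Eigenvalues and multiplicities (the geometric multiplicity of λ is n − rank(A − λI), which equals the number of Jordan blocks for λ):
  λ = 6: algebraic multiplicity = 3, geometric multiplicity = 1

Determining the block sizes for each eigenvalue:
  λ = 6: one block (gm = 1), so the single block has size am = 3 → block sizes [3]

Assembling the blocks gives a Jordan form
J =
  [6, 1, 0]
  [0, 6, 1]
  [0, 0, 6]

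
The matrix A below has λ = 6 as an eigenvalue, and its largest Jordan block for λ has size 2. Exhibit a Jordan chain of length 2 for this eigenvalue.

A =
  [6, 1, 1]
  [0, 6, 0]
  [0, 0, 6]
A Jordan chain for λ = 6 of length 2:
v_1 = (1, 0, 0)ᵀ
v_2 = (0, 1, 0)ᵀ

Let N = A − (6)·I. We want v_2 with N^2 v_2 = 0 but N^1 v_2 ≠ 0; then v_{j-1} := N · v_j for j = 2, …, 2.

Pick v_2 = (0, 1, 0)ᵀ.
Then v_1 = N · v_2 = (1, 0, 0)ᵀ.

Sanity check: (A − (6)·I) v_1 = (0, 0, 0)ᵀ = 0. ✓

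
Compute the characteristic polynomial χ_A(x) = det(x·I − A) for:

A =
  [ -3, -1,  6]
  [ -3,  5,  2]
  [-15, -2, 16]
x^3 - 18*x^2 + 108*x - 216

Expanding det(x·I − A) (e.g. by cofactor expansion or by noting that A is similar to its Jordan form J, which has the same characteristic polynomial as A) gives
  χ_A(x) = x^3 - 18*x^2 + 108*x - 216
which factors as (x - 6)^3. The eigenvalues (with algebraic multiplicities) are λ = 6 with multiplicity 3.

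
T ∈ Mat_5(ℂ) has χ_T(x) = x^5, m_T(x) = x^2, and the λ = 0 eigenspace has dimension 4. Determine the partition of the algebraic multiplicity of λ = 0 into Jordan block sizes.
Block sizes for λ = 0: [2, 1, 1, 1]

Step 1 — from the characteristic polynomial, algebraic multiplicity of λ = 0 is 5. From dim ker(T − (0)·I) = 4, there are exactly 4 Jordan blocks for λ = 0.
Step 2 — from the minimal polynomial, the factor (x − 0)^2 tells us the largest block for λ = 0 has size 2.
Step 3 — with total size 5, 4 blocks, and largest block 2, the block sizes (in nonincreasing order) are [2, 1, 1, 1].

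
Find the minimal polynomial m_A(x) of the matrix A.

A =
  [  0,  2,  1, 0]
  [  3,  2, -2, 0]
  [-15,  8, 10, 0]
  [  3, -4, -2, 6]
x^3 - 12*x^2 + 45*x - 54

The characteristic polynomial is χ_A(x) = (x - 6)^2*(x - 3)^2, so the eigenvalues are known. The minimal polynomial is
  m_A(x) = Π_λ (x − λ)^{k_λ}
where k_λ is the size of the *largest* Jordan block for λ (equivalently, the smallest k with (A − λI)^k v = 0 for every generalised eigenvector v of λ).

  λ = 3: largest Jordan block has size 2, contributing (x − 3)^2
  λ = 6: largest Jordan block has size 1, contributing (x − 6)

So m_A(x) = (x - 6)*(x - 3)^2 = x^3 - 12*x^2 + 45*x - 54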